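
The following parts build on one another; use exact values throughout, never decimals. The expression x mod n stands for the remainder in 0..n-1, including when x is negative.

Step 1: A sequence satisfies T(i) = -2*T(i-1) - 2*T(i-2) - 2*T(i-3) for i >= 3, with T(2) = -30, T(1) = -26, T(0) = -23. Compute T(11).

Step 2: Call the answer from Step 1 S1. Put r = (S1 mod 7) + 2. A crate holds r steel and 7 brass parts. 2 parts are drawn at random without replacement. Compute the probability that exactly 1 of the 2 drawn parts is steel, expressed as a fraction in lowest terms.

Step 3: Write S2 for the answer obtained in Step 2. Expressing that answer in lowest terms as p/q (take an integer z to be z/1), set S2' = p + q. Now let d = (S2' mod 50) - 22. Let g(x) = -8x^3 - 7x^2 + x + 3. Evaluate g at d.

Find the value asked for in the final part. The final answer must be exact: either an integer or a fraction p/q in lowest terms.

Step 1: T(3) = -2*(-30) - 2*(-26) - 2*(-23) = 158; iterating: T(3)=158, T(4)=-204, T(5)=152, T(6)=-212, T(7)=528, T(8)=-936, T(9)=1240, T(10)=-1664, T(11)=2720; answer 2720
Step 2: S1 = 2720; r = 6; total draws C(13,2) = 78; favorable C(6,1)*C(7,1) = 42; P = 7/13; answer 7/13
Step 3: S2 = 7/13; threaded value p + q = 20; d = -2; -8*(-2)^3 - 7*(-2)^2 + 1*(-2)^1 + 3 = (64) + (-28) + (-2) + (3) = 37; answer 37

37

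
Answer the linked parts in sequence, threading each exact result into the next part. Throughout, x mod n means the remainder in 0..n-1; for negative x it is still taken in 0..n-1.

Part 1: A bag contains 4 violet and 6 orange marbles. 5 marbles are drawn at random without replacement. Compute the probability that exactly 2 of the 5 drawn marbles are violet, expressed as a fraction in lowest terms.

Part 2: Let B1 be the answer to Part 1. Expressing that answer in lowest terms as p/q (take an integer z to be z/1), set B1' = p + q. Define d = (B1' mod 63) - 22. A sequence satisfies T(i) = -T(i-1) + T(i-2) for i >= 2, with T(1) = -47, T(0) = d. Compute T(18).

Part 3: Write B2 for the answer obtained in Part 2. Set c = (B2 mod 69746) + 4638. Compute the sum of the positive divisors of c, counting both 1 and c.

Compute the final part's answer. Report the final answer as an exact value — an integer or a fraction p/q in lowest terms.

107114

Part 1: total draws C(10,5) = 252; favorable C(4,2)*C(6,3) = 120; P = 10/21; answer 10/21
Part 2: B1 = 10/21; threaded value p + q = 31; d = 9; T(2) = -1*(-47) + 1*(9) = 56; iterating: T(2)=56, T(3)=-103, T(4)=159, T(5)=-262, T(6)=421, T(7)=-683, T(8)=1104, T(9)=-1787, T(10)=2891, T(11)=-4678, T(12)=7569, T(13)=-12247, T(14)=19816, T(15)=-32063, T(16)=51879, T(17)=-83942, T(18)=135821; answer 135821
Part 3: B2 = 135821; c = 70713; 70713 = 3^6 * 97; sigma = (1 + 3 + 9 + 27 + 81 + 243 + 729) * (1 + 97) = 1093 * 98 = 107114; answer 107114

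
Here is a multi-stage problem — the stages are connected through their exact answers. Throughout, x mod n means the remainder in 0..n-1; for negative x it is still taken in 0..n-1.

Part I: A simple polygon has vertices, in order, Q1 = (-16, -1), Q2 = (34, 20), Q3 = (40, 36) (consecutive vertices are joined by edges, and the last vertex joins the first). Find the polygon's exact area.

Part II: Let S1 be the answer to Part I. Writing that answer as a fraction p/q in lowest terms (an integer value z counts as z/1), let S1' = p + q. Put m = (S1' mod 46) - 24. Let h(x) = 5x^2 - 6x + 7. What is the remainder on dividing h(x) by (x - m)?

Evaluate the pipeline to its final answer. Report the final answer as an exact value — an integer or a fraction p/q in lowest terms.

375

Part I: cross terms: (-16*20 - 34*-1)=-286, (34*36 - 40*20)=424, (40*-1 - -16*36)=536; twice the area = |674| = 674; area = 337; answer 337
Part II: S1 = 337; threaded value p + q = 338; m = -8; remainder = value at the root: 5*(-8)^2 - 6*(-8)^1 + 7 = (320) + (48) + (7) = 375; answer 375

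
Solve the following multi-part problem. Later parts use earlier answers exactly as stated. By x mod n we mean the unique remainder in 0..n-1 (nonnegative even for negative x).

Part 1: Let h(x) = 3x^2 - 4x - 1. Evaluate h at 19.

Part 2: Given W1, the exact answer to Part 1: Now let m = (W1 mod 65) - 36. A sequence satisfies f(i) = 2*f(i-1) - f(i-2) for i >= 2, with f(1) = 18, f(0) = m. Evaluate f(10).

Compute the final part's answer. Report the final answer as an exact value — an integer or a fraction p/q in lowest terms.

225

Part 1: 3*(19)^2 - 4*(19)^1 - 1 = (1083) + (-76) + (-1) = 1006; answer 1006
Part 2: W1 = 1006; m = -5; f(2) = 2*(18) - 1*(-5) = 41; iterating: f(2)=41, f(3)=64, f(4)=87, f(5)=110, f(6)=133, f(7)=156, f(8)=179, f(9)=202, f(10)=225; answer 225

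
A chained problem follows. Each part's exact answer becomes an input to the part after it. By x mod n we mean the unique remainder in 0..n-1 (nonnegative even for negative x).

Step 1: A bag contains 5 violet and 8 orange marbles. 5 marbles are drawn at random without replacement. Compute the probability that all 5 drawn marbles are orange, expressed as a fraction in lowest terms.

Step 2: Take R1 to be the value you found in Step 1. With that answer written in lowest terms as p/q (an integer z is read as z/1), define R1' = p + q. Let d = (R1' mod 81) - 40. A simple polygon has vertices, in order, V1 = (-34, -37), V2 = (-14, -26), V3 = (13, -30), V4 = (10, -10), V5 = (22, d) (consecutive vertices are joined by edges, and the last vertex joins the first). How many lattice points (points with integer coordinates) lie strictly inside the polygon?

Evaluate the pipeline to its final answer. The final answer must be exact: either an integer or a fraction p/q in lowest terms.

501

Step 1: total draws C(13,5) = 1287; favorable C(8,5) = 56; P = 56/1287; answer 56/1287
Step 2: R1 = 56/1287; threaded value p + q = 1343; d = 7; cross terms: (-34*-26 - -14*-37)=366, (-14*-30 - 13*-26)=758, (13*-10 - 10*-30)=170, (10*7 - 22*-10)=290, (22*-37 - -34*7)=-576; twice the area = |1008| = 1008; area = 504; boundary points = 1 + 1 + 1 + 1 + 4 = 8; strictly interior points = area - boundary/2 + 1 = 501; answer 501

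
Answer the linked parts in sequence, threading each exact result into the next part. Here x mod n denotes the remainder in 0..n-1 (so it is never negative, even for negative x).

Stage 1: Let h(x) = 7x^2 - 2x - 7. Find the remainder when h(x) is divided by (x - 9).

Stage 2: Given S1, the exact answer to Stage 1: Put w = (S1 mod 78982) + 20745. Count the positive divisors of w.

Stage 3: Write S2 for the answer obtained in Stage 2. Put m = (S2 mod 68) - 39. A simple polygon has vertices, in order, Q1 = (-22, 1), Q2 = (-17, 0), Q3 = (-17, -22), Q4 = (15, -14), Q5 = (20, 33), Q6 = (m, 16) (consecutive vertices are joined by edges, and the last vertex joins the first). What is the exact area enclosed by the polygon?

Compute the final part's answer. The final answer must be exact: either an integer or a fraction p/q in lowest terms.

1763

Stage 1: remainder = value at the root: 7*(9)^2 - 2*(9)^1 - 7 = (567) + (-18) + (-7) = 542; answer 542
Stage 2: S1 = 542; w = 21287; 21287 = 7 * 3041; number of divisors = (1+1) * (1+1) = 4; answer 4
Stage 3: S2 = 4; m = -35; cross terms: (-22*0 - -17*1)=17, (-17*-22 - -17*0)=374, (-17*-14 - 15*-22)=568, (15*33 - 20*-14)=775, (20*16 - -35*33)=1475, (-35*1 - -22*16)=317; twice the area = |3526| = 3526; area = 1763; answer 1763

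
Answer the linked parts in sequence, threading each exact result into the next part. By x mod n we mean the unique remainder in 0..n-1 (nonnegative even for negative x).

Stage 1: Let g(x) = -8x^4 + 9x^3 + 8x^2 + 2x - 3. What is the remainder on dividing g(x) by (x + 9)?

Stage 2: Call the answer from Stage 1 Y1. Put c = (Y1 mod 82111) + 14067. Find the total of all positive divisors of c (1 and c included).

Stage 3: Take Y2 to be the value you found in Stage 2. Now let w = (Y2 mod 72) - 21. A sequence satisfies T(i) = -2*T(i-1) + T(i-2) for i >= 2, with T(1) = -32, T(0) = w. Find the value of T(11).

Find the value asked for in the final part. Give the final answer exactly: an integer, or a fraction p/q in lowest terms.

Stage 1: remainder = value at the root: -8*(-9)^4 + 9*(-9)^3 + 8*(-9)^2 + 2*(-9)^1 - 3 = (-52488) + (-6561) + (648) + (-18) + (-3) = -58422; answer -58422
Stage 2: Y1 = -58422; c = 37756; 37756 = 2^2 * 9439; sigma = (1 + 2 + 4) * (1 + 9439) = 7 * 9440 = 66080; answer 66080
Stage 3: Y2 = 66080; w = 35; T(2) = -2*(-32) + 1*(35) = 99; iterating: T(2)=99, T(3)=-230, T(4)=559, T(5)=-1348, T(6)=3255, T(7)=-7858, T(8)=18971, T(9)=-45800, T(10)=110571, T(11)=-266942; answer -266942

-266942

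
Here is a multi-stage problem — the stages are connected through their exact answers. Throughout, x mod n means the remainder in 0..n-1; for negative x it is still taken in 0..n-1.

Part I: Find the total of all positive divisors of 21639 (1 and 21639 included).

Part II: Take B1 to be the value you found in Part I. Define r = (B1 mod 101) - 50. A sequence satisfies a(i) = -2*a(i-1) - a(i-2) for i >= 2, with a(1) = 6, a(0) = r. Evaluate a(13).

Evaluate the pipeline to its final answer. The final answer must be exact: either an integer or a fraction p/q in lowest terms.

330

Part I: 21639 = 3 * 7213; sigma = (1 + 3) * (1 + 7213) = 4 * 7214 = 28856; answer 28856
Part II: B1 = 28856; r = 21; a(2) = -2*(6) - 1*(21) = -33; iterating: a(2)=-33, a(3)=60, a(4)=-87, a(5)=114, a(6)=-141, a(7)=168, a(8)=-195, a(9)=222, a(10)=-249, a(11)=276, a(12)=-303, a(13)=330; answer 330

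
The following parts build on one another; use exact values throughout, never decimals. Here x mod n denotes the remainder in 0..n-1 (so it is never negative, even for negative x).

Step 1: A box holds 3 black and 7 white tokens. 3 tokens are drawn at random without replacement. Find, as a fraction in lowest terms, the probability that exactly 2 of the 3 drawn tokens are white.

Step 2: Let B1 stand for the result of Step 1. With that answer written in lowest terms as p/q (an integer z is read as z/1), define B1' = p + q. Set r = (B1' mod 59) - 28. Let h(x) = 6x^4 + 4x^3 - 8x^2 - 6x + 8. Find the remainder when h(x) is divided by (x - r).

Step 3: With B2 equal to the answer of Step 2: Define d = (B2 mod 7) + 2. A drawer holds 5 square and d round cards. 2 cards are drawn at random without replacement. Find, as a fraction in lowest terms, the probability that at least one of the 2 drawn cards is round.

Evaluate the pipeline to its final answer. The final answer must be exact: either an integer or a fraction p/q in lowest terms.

Step 1: total draws C(10,3) = 120; favorable C(7,2)*C(3,1) = 63; P = 21/40; answer 21/40
Step 2: B1 = 21/40; threaded value p + q = 61; r = -26; remainder = value at the root: 6*(-26)^4 + 4*(-26)^3 - 8*(-26)^2 - 6*(-26)^1 + 8 = (2741856) + (-70304) + (-5408) + (156) + (8) = 2666308; answer 2666308
Step 3: B2 = 2666308; d = 3; total draws C(8,2) = 28; complement C(5,2) = 10; favorable 28 - 10 = 18; P = 9/14; answer 9/14

9/14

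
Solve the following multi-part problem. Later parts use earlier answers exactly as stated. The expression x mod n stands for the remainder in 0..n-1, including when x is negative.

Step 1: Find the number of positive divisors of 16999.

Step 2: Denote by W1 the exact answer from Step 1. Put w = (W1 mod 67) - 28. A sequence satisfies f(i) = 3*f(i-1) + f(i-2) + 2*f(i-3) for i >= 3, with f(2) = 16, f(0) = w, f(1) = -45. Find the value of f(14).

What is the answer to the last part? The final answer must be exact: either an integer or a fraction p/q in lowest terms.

-45447564

Step 1: 16999 = 89 * 191; number of divisors = (1+1) * (1+1) = 4; answer 4
Step 2: W1 = 4; w = -24; f(3) = 3*(16) + 1*(-45) + 2*(-24) = -45; iterating: f(3)=-45, f(4)=-209, f(5)=-640, f(6)=-2219, f(7)=-7715, f(8)=-26644, f(9)=-92085, f(10)=-318329, f(11)=-1100360, f(12)=-3803579, f(13)=-13147755, f(14)=-45447564; answer -45447564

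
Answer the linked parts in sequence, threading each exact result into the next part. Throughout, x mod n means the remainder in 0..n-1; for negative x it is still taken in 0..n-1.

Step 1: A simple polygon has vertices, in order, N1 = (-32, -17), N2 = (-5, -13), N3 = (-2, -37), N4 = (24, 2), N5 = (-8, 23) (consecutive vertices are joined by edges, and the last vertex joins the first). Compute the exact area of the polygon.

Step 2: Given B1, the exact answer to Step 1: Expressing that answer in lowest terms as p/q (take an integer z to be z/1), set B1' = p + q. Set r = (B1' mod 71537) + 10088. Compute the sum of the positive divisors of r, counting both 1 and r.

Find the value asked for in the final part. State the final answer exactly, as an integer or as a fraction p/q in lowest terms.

Step 1: cross terms: (-32*-13 - -5*-17)=331, (-5*-37 - -2*-13)=159, (-2*2 - 24*-37)=884, (24*23 - -8*2)=568, (-8*-17 - -32*23)=872; twice the area = |2814| = 2814; area = 1407; answer 1407
Step 2: B1 = 1407; threaded value p + q = 1408; r = 11496; 11496 = 2^3 * 3 * 479; sigma = (1 + 2 + 4 + 8) * (1 + 3) * (1 + 479) = 15 * 4 * 480 = 28800; answer 28800

28800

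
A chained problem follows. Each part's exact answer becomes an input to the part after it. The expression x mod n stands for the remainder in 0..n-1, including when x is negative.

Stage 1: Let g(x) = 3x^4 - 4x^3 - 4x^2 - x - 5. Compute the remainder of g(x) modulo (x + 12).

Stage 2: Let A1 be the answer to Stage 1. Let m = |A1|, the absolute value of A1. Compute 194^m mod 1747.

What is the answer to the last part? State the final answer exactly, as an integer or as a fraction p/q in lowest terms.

195

Stage 1: remainder = value at the root: 3*(-12)^4 - 4*(-12)^3 - 4*(-12)^2 - 1*(-12)^1 - 5 = (62208) + (6912) + (-576) + (12) + (-5) = 68551; answer 68551
Stage 2: A1 = 68551; m = 68551; squarings mod 1747: 194^1=194, 194^2=949, 194^4=896, 194^8=943, 194^16=26, 194^32=676, 194^64=1009, 194^128=1327, 194^256=1700, 194^512=462, 194^1024=310, 194^2048=15, 194^4096=225, 194^8192=1709, 194^16384=1444, 194^32768=965, 194^65536=74; 194^68551 = 194^1 * 194^2 * 194^4 * 194^64 * 194^128 * 194^256 * 194^512 * 194^2048 * 194^65536 = 195 (mod 1747); answer 195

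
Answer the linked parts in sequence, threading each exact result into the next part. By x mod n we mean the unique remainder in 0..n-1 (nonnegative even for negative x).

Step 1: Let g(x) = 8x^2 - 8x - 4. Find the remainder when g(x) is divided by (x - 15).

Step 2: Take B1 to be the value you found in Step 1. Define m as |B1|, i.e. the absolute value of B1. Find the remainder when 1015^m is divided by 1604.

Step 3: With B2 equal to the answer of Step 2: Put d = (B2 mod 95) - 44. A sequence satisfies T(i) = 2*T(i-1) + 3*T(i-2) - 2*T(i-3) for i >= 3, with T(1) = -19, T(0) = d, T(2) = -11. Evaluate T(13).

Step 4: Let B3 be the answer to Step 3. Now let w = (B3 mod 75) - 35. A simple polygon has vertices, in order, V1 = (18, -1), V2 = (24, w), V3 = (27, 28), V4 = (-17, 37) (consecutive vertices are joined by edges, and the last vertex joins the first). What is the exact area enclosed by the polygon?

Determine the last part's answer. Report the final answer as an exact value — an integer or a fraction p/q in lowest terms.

Step 1: remainder = value at the root: 8*(15)^2 - 8*(15)^1 - 4 = (1800) + (-120) + (-4) = 1676; answer 1676
Step 2: B1 = 1676; m = 1676; squarings mod 1604: 1015^1=1015, 1015^2=457, 1015^4=329, 1015^8=773, 1015^16=841, 1015^32=1521, 1015^64=473, 1015^128=773, 1015^256=841, 1015^512=1521, 1015^1024=473; 1015^1676 = 1015^4 * 1015^8 * 1015^128 * 1015^512 * 1015^1024 = 1565 (mod 1604); answer 1565
Step 3: B2 = 1565; d = 1; T(3) = 2*(-11) + 3*(-19) - 2*(1) = -81; iterating: T(3)=-81, T(4)=-157, T(5)=-535, T(6)=-1379, T(7)=-4049, T(8)=-11165, T(9)=-31719, T(10)=-88835, T(11)=-250497, T(12)=-704061, T(13)=-1981943; answer -1981943
Step 4: B3 = -1981943; w = -28; cross terms: (18*-28 - 24*-1)=-480, (24*28 - 27*-28)=1428, (27*37 - -17*28)=1475, (-17*-1 - 18*37)=-649; twice the area = |1774| = 1774; area = 887; answer 887

887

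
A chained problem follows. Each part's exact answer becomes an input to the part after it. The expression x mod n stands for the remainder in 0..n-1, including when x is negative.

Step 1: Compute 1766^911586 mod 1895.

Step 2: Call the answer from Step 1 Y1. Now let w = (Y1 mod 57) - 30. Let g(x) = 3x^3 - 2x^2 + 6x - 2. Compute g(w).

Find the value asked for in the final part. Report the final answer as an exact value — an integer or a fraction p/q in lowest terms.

Step 1: squarings mod 1895: 1766^1=1766, 1766^2=1481, 1766^4=846, 1766^8=1301, 1766^16=366, 1766^32=1306, 1766^64=136, 1766^128=1441, 1766^256=1456, 1766^512=1326, 1766^1024=1611, 1766^2048=1066, 1766^4096=1251, 1766^8192=1626, 1766^16384=351, 1766^32768=26, 1766^65536=676, 1766^131072=281, 1766^262144=1266, 1766^524288=1481; 1766^911586 = 1766^2 * 1766^32 * 1766^64 * 1766^128 * 1766^2048 * 1766^8192 * 1766^16384 * 1766^32768 * 1766^65536 * 1766^262144 * 1766^524288 = 1866 (mod 1895); answer 1866
Step 2: Y1 = 1866; w = 12; 3*(12)^3 - 2*(12)^2 + 6*(12)^1 - 2 = (5184) + (-288) + (72) + (-2) = 4966; answer 4966

4966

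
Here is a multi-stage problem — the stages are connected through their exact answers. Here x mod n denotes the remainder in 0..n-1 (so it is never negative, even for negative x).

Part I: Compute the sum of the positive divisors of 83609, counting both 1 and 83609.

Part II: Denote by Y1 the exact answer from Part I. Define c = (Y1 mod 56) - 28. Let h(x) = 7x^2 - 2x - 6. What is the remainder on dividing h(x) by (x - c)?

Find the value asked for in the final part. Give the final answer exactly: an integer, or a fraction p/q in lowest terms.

Part I: 83609 is prime, so its only divisors are 1 and 83609; sigma = 1 + 83609 = 83610; answer 83610
Part II: Y1 = 83610; c = -26; remainder = value at the root: 7*(-26)^2 - 2*(-26)^1 - 6 = (4732) + (52) + (-6) = 4778; answer 4778

4778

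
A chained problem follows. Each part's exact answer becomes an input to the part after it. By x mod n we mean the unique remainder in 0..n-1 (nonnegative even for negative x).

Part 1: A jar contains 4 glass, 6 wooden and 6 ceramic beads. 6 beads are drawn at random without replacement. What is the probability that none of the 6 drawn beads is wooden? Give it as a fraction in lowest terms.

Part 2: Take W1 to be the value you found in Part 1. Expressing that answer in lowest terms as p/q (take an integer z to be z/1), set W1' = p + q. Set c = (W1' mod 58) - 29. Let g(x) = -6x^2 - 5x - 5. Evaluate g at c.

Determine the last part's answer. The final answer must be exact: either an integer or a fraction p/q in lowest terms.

Part 1: total draws C(16,6) = 8008; favorable C(10,6) = 210; P = 15/572; answer 15/572
Part 2: W1 = 15/572; threaded value p + q = 587; c = -22; -6*(-22)^2 - 5*(-22)^1 - 5 = (-2904) + (110) + (-5) = -2799; answer -2799

-2799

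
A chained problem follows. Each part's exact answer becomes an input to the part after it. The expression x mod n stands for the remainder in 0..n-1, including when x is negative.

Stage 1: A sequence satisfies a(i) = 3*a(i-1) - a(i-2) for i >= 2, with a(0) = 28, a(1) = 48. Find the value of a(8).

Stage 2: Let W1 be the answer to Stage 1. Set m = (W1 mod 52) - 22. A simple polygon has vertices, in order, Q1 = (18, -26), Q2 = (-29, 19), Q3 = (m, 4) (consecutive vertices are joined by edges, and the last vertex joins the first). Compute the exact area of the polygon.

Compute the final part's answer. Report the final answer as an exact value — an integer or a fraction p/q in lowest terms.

Stage 1: a(2) = 3*(48) - 1*(28) = 116; iterating: a(2)=116, a(3)=300, a(4)=784, a(5)=2052, a(6)=5372, a(7)=14064, a(8)=36820; answer 36820
Stage 2: W1 = 36820; m = -18; cross terms: (18*19 - -29*-26)=-412, (-29*4 - -18*19)=226, (-18*-26 - 18*4)=396; twice the area = |210| = 210; area = 105; answer 105

105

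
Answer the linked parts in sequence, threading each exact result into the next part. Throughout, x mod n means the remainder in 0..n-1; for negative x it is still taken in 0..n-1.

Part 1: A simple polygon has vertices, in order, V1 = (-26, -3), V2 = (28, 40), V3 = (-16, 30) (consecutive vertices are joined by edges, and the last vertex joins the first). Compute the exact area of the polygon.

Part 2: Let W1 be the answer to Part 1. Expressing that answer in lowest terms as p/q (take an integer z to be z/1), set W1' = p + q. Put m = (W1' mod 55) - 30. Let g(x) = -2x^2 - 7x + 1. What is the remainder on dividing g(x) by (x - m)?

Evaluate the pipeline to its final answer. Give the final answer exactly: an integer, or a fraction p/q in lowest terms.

Part 1: cross terms: (-26*40 - 28*-3)=-956, (28*30 - -16*40)=1480, (-16*-3 - -26*30)=828; twice the area = |1352| = 1352; area = 676; answer 676
Part 2: W1 = 676; threaded value p + q = 677; m = -13; remainder = value at the root: -2*(-13)^2 - 7*(-13)^1 + 1 = (-338) + (91) + (1) = -246; answer -246

-246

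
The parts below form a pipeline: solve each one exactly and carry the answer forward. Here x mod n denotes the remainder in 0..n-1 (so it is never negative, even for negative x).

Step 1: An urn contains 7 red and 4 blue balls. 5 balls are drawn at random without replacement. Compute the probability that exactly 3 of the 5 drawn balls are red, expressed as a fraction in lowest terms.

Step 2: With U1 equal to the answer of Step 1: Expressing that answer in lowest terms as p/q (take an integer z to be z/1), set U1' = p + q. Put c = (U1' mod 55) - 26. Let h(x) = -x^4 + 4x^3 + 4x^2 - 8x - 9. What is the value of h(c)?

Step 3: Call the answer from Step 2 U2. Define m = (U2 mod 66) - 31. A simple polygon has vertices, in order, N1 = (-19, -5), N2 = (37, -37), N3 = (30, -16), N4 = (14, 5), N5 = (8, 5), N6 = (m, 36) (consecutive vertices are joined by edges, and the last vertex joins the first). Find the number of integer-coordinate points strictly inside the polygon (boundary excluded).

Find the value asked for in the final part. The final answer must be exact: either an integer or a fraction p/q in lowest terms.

1530

Step 1: total draws C(11,5) = 462; favorable C(7,3)*C(4,2) = 210; P = 5/11; answer 5/11
Step 2: U1 = 5/11; threaded value p + q = 16; c = -10; -1*(-10)^4 + 4*(-10)^3 + 4*(-10)^2 - 8*(-10)^1 - 9 = (-10000) + (-4000) + (400) + (80) + (-9) = -13529; answer -13529
Step 3: U2 = -13529; m = -30; cross terms: (-19*-37 - 37*-5)=888, (37*-16 - 30*-37)=518, (30*5 - 14*-16)=374, (14*5 - 8*5)=30, (8*36 - -30*5)=438, (-30*-5 - -19*36)=834; twice the area = |3082| = 3082; area = 1541; boundary points = 8 + 7 + 1 + 6 + 1 + 1 = 24; strictly interior points = area - boundary/2 + 1 = 1530; answer 1530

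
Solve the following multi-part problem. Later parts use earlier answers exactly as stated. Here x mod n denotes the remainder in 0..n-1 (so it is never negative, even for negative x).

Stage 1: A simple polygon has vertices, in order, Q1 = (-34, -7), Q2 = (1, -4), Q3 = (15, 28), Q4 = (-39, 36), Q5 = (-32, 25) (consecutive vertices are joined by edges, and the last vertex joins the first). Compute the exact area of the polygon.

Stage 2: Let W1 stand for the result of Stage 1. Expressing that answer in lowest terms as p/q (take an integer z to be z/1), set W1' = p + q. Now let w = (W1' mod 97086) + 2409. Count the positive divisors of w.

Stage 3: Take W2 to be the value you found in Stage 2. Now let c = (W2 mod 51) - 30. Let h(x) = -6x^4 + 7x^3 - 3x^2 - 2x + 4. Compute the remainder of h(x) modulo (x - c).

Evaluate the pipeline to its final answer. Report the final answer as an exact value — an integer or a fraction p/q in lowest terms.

Stage 1: cross terms: (-34*-4 - 1*-7)=143, (1*28 - 15*-4)=88, (15*36 - -39*28)=1632, (-39*25 - -32*36)=177, (-32*-7 - -34*25)=1074; twice the area = |3114| = 3114; area = 1557; answer 1557
Stage 2: W1 = 1557; threaded value p + q = 1558; w = 3967; 3967 is prime, so its only divisors are 1 and 3967; count = 2; answer 2
Stage 3: W2 = 2; c = -28; remainder = value at the root: -6*(-28)^4 + 7*(-28)^3 - 3*(-28)^2 - 2*(-28)^1 + 4 = (-3687936) + (-153664) + (-2352) + (56) + (4) = -3843892; answer -3843892

-3843892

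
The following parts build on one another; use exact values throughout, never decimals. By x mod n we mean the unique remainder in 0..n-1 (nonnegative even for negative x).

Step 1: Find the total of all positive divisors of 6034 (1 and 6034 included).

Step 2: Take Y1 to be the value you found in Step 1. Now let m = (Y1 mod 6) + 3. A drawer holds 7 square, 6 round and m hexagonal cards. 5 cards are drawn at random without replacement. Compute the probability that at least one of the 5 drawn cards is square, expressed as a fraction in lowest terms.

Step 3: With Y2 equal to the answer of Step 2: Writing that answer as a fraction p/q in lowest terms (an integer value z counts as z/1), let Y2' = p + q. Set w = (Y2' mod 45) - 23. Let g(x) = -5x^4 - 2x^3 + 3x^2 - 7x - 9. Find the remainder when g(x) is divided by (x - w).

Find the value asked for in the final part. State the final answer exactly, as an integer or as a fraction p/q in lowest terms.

Step 1: 6034 = 2 * 7 * 431; sigma = (1 + 2) * (1 + 7) * (1 + 431) = 3 * 8 * 432 = 10368; answer 10368
Step 2: Y1 = 10368; m = 3; total draws C(16,5) = 4368; complement C(9,5) = 126; favorable 4368 - 126 = 4242; P = 101/104; answer 101/104
Step 3: Y2 = 101/104; threaded value p + q = 205; w = 2; remainder = value at the root: -5*(2)^4 - 2*(2)^3 + 3*(2)^2 - 7*(2)^1 - 9 = (-80) + (-16) + (12) + (-14) + (-9) = -107; answer -107

-107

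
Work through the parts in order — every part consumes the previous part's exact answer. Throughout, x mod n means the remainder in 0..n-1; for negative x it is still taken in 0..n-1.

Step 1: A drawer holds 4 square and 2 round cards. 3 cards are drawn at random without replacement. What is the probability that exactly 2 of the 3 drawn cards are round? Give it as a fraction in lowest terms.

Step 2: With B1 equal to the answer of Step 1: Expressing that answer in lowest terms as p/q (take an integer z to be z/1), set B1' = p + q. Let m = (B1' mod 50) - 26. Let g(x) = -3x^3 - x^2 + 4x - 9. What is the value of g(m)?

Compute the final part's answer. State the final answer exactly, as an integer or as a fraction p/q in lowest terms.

23511

Step 1: total draws C(6,3) = 20; favorable C(2,2)*C(4,1) = 4; P = 1/5; answer 1/5
Step 2: B1 = 1/5; threaded value p + q = 6; m = -20; -3*(-20)^3 - 1*(-20)^2 + 4*(-20)^1 - 9 = (24000) + (-400) + (-80) + (-9) = 23511; answer 23511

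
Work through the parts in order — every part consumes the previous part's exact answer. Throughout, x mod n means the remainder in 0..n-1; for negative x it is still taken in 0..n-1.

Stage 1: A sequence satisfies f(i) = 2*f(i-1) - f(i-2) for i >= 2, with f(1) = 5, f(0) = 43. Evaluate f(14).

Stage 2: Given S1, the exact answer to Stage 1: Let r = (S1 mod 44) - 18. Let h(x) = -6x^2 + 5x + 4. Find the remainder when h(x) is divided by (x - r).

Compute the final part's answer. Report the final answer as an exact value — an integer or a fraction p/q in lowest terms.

-2537

Stage 1: f(2) = 2*(5) - 1*(43) = -33; iterating: f(2)=-33, f(3)=-71, f(4)=-109, f(5)=-147, f(6)=-185, f(7)=-223, f(8)=-261, f(9)=-299, f(10)=-337, f(11)=-375, f(12)=-413, f(13)=-451, f(14)=-489; answer -489
Stage 2: S1 = -489; r = 21; remainder = value at the root: -6*(21)^2 + 5*(21)^1 + 4 = (-2646) + (105) + (4) = -2537; answer -2537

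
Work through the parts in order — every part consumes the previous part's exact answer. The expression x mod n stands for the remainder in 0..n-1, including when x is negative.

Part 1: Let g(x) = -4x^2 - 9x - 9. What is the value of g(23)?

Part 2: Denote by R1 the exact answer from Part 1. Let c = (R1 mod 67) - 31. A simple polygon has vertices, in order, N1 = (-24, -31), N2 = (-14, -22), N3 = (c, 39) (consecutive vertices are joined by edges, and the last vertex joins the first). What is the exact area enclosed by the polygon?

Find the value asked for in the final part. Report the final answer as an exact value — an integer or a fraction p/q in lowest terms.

Part 1: -4*(23)^2 - 9*(23)^1 - 9 = (-2116) + (-207) + (-9) = -2332; answer -2332
Part 2: R1 = -2332; c = -18; cross terms: (-24*-22 - -14*-31)=94, (-14*39 - -18*-22)=-942, (-18*-31 - -24*39)=1494; twice the area = |646| = 646; area = 323; answer 323

323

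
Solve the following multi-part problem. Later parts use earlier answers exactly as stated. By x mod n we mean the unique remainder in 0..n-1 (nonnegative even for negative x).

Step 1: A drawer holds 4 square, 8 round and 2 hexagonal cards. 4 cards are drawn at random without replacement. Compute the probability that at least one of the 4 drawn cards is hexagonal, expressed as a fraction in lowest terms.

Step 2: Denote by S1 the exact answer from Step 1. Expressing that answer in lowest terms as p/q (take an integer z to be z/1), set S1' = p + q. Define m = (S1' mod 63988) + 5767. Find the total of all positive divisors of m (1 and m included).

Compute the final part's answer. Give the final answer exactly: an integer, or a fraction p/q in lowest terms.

Step 1: total draws C(14,4) = 1001; complement C(12,4) = 495; favorable 1001 - 495 = 506; P = 46/91; answer 46/91
Step 2: S1 = 46/91; threaded value p + q = 137; m = 5904; 5904 = 2^4 * 3^2 * 41; sigma = (1 + 2 + 4 + 8 + 16) * (1 + 3 + 9) * (1 + 41) = 31 * 13 * 42 = 16926; answer 16926

16926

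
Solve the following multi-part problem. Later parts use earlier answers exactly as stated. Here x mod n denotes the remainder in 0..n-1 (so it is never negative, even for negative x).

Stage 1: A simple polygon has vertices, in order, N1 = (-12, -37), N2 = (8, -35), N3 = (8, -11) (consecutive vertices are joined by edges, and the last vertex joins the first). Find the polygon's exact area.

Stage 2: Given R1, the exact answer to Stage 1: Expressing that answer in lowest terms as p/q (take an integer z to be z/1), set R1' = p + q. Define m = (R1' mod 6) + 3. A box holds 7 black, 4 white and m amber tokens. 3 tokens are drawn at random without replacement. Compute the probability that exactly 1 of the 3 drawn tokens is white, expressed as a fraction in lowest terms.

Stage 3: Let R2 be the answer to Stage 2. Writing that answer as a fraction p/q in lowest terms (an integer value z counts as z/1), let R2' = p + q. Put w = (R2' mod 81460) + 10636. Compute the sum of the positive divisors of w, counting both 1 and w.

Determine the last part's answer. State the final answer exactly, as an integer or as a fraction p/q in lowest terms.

Stage 1: cross terms: (-12*-35 - 8*-37)=716, (8*-11 - 8*-35)=192, (8*-37 - -12*-11)=-428; twice the area = |480| = 480; area = 240; answer 240
Stage 2: R1 = 240; threaded value p + q = 241; m = 4; total draws C(15,3) = 455; favorable C(4,1)*C(11,2) = 220; P = 44/91; answer 44/91
Stage 3: R2 = 44/91; threaded value p + q = 135; w = 10771; 10771 is prime, so its only divisors are 1 and 10771; sigma = 1 + 10771 = 10772; answer 10772

10772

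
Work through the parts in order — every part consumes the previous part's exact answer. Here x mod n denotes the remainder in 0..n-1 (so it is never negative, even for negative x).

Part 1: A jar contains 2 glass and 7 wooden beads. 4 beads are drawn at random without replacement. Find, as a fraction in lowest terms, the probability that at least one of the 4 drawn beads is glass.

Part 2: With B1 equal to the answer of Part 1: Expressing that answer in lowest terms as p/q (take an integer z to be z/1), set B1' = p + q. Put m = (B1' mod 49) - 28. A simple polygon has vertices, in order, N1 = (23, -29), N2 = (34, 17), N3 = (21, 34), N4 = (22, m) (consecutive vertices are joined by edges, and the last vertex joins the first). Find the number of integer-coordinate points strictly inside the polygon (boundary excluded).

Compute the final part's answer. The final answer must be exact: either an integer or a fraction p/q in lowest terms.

Part 1: total draws C(9,4) = 126; complement C(7,4) = 35; favorable 126 - 35 = 91; P = 13/18; answer 13/18
Part 2: B1 = 13/18; threaded value p + q = 31; m = 3; cross terms: (23*17 - 34*-29)=1377, (34*34 - 21*17)=799, (21*3 - 22*34)=-685, (22*-29 - 23*3)=-707; twice the area = |784| = 784; area = 392; boundary points = 1 + 1 + 1 + 1 = 4; strictly interior points = area - boundary/2 + 1 = 391; answer 391

391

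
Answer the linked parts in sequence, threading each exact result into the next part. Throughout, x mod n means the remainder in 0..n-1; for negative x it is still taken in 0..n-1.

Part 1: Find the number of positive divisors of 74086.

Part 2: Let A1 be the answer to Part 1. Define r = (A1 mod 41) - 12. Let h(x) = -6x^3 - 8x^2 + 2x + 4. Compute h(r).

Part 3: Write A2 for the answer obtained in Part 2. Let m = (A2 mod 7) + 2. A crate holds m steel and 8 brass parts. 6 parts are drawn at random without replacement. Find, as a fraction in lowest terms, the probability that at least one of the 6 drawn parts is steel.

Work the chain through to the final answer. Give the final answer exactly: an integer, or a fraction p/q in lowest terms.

Part 1: 74086 = 2 * 17 * 2179; number of divisors = (1+1) * (1+1) * (1+1) = 8; answer 8
Part 2: A1 = 8; r = -4; -6*(-4)^3 - 8*(-4)^2 + 2*(-4)^1 + 4 = (384) + (-128) + (-8) + (4) = 252; answer 252
Part 3: A2 = 252; m = 2; total draws C(10,6) = 210; complement C(8,6) = 28; favorable 210 - 28 = 182; P = 13/15; answer 13/15

13/15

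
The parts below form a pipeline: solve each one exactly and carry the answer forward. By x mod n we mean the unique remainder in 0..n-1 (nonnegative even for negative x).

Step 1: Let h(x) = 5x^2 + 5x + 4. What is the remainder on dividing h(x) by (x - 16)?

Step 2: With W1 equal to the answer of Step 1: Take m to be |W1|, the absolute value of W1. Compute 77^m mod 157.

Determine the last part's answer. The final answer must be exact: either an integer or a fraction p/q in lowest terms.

Step 1: remainder = value at the root: 5*(16)^2 + 5*(16)^1 + 4 = (1280) + (80) + (4) = 1364; answer 1364
Step 2: W1 = 1364; m = 1364; squarings mod 157: 77^1=77, 77^2=120, 77^4=113, 77^8=52, 77^16=35, 77^32=126, 77^64=19, 77^128=47, 77^256=11, 77^512=121, 77^1024=40; 77^1364 = 77^4 * 77^16 * 77^64 * 77^256 * 77^1024 = 71 (mod 157); answer 71

71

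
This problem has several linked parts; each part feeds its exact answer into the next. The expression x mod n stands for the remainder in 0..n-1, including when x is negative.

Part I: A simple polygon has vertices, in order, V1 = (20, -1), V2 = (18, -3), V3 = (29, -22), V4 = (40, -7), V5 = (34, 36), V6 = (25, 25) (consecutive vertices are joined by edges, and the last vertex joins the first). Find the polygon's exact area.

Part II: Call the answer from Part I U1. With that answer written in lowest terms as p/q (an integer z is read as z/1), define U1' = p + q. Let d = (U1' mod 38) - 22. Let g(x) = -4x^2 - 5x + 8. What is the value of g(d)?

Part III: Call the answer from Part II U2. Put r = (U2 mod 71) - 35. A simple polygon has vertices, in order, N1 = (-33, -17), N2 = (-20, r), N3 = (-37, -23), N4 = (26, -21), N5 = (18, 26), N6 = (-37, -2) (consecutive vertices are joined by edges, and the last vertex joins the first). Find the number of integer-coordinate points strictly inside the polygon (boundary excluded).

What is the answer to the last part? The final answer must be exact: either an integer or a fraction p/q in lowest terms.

2003

Part I: cross terms: (20*-3 - 18*-1)=-42, (18*-22 - 29*-3)=-309, (29*-7 - 40*-22)=677, (40*36 - 34*-7)=1678, (34*25 - 25*36)=-50, (25*-1 - 20*25)=-525; twice the area = |1429| = 1429; area = 1429/2; answer 1429/2
Part II: U1 = 1429/2; threaded value p + q = 1431; d = 3; -4*(3)^2 - 5*(3)^1 + 8 = (-36) + (-15) + (8) = -43; answer -43
Part III: U2 = -43; r = -7; cross terms: (-33*-7 - -20*-17)=-109, (-20*-23 - -37*-7)=201, (-37*-21 - 26*-23)=1375, (26*26 - 18*-21)=1054, (18*-2 - -37*26)=926, (-37*-17 - -33*-2)=563; twice the area = |4010| = 4010; area = 2005; boundary points = 1 + 1 + 1 + 1 + 1 + 1 = 6; strictly interior points = area - boundary/2 + 1 = 2003; answer 2003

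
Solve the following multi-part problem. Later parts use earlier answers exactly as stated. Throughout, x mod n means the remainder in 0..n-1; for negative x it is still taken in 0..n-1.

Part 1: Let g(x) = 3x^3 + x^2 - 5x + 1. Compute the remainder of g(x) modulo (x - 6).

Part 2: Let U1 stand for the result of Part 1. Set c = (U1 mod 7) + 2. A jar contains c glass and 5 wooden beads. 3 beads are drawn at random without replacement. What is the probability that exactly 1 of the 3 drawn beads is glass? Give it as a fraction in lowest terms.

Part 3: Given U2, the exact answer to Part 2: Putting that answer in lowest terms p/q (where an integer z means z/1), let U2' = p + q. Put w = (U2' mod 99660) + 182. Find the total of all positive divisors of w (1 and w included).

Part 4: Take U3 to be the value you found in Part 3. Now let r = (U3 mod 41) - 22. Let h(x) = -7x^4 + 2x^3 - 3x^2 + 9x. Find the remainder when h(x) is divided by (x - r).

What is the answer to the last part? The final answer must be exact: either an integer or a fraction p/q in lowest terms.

-142020

Part 1: remainder = value at the root: 3*(6)^3 + 1*(6)^2 - 5*(6)^1 + 1 = (648) + (36) + (-30) + (1) = 655; answer 655
Part 2: U1 = 655; c = 6; total draws C(11,3) = 165; favorable C(6,1)*C(5,2) = 60; P = 4/11; answer 4/11
Part 3: U2 = 4/11; threaded value p + q = 15; w = 197; 197 is prime, so its only divisors are 1 and 197; sigma = 1 + 197 = 198; answer 198
Part 4: U3 = 198; r = 12; remainder = value at the root: -7*(12)^4 + 2*(12)^3 - 3*(12)^2 + 9*(12)^1 = (-145152) + (3456) + (-432) + (108) = -142020; answer -142020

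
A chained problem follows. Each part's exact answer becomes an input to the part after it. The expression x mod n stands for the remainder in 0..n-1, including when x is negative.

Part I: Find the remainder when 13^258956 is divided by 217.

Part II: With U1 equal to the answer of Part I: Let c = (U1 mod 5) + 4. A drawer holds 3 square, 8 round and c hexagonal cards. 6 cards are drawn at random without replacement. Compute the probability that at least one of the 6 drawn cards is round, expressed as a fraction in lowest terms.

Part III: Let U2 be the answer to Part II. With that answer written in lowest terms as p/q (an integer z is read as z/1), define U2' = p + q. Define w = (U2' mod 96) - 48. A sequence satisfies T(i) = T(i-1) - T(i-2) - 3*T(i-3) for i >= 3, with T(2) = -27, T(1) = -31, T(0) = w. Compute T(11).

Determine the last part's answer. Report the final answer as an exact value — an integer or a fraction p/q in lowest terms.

9495

Part I: squarings mod 217: 13^1=13, 13^2=169, 13^4=134, 13^8=162, 13^16=204, 13^32=169, 13^64=134, 13^128=162, 13^256=204, 13^512=169, 13^1024=134, 13^2048=162, 13^4096=204, 13^8192=169, 13^16384=134, 13^32768=162, 13^65536=204, 13^131072=169; 13^258956 = 13^4 * 13^8 * 13^128 * 13^256 * 13^512 * 13^4096 * 13^8192 * 13^16384 * 13^32768 * 13^65536 * 13^131072 = 183 (mod 217); answer 183
Part II: U1 = 183; c = 7; total draws C(18,6) = 18564; complement C(10,6) = 210; favorable 18564 - 210 = 18354; P = 437/442; answer 437/442
Part III: U2 = 437/442; threaded value p + q = 879; w = -33; T(3) = 1*(-27) - 1*(-31) - 3*(-33) = 103; iterating: T(3)=103, T(4)=223, T(5)=201, T(6)=-331, T(7)=-1201, T(8)=-1473, T(9)=721, T(10)=5797, T(11)=9495; answer 9495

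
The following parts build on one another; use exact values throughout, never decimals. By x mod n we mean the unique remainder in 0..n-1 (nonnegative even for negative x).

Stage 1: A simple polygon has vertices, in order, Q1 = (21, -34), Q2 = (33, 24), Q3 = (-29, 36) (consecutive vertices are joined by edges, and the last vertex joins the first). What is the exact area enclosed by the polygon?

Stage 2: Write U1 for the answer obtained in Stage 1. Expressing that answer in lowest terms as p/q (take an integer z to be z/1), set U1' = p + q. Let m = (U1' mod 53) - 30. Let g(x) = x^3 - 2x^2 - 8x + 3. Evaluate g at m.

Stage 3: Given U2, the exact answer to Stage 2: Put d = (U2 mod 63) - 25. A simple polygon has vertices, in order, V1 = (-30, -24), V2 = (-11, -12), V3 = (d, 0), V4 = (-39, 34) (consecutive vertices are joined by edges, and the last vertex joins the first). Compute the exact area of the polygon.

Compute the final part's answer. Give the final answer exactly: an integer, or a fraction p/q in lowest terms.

Stage 1: cross terms: (21*24 - 33*-34)=1626, (33*36 - -29*24)=1884, (-29*-34 - 21*36)=230; twice the area = |3740| = 3740; area = 1870; answer 1870
Stage 2: U1 = 1870; threaded value p + q = 1871; m = -14; 1*(-14)^3 - 2*(-14)^2 - 8*(-14)^1 + 3 = (-2744) + (-392) + (112) + (3) = -3021; answer -3021
Stage 3: U2 = -3021; d = -22; cross terms: (-30*-12 - -11*-24)=96, (-11*0 - -22*-12)=-264, (-22*34 - -39*0)=-748, (-39*-24 - -30*34)=1956; twice the area = |1040| = 1040; area = 520; answer 520

520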